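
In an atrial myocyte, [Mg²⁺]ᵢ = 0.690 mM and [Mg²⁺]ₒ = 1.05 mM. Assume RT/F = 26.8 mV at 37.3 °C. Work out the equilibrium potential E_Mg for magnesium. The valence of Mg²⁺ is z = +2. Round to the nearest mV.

6 mV

E = (26.8/z) · ln([Mg²⁺]_out/[Mg²⁺]_in) with z = +2.
= (26.8/2) · ln(1.05/0.690) = 13.40 · ln(1.522)
= 13.40 · (0.4199) = 5.63 mV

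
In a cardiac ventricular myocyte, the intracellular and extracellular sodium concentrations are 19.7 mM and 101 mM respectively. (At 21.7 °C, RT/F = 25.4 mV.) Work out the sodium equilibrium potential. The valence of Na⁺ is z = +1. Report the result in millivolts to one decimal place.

E = (25.4/z) · ln([Na⁺]_out/[Na⁺]_in) with z = +1.
= (25.4/1) · ln(101/19.7) = 25.40 · ln(5.127)
= 25.40 · (1.6345) = 41.52 mV

41.5 mV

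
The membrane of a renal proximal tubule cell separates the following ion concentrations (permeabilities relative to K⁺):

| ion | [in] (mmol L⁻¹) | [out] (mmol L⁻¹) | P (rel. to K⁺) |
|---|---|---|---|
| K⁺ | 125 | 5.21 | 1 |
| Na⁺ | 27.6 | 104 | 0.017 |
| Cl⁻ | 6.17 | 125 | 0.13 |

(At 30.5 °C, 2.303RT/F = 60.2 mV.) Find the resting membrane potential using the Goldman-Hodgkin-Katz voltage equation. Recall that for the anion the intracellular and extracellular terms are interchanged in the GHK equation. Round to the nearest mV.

Vm = 60.2 · log₁₀[(Σ P·[cation]ₒ + Σ P·[anion]ᵢ) / (Σ P·[cation]ᵢ + Σ P·[anion]ₒ)]
Numerator = 1×5.21 + 0.017×104 + 0.13×6.17 = 7.78
Denominator = 1×125 + 0.017×27.6 + 0.13×125 = 141.7
Vm = 60.2 · log₁₀(0.054898) = 60.2 × (-1.2604) = -75.88 mV

-76 mV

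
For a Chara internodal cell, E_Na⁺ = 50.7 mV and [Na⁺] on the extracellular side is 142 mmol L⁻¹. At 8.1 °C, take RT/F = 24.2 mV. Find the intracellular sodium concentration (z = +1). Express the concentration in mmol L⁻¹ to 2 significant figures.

17 mmol L⁻¹

Nernst: E = (24.2/1) · ln([out]/[in]), so ln([out]/[in]) = 50.7 × 1 / 24.2 = 2.0950.
[out]/[in] = e^(2.0950) = 8.126.
[in] = 142 / 8.126 = 17.48 mmol L⁻¹.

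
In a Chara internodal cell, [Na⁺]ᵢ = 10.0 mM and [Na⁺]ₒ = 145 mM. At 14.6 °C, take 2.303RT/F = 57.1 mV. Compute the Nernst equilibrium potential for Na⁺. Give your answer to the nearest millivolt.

66 mV

E = (57.1/z) · log₁₀([Na⁺]_out/[Na⁺]_in) with z = +1.
= (57.1/1) · log₁₀(145/10.0) = 57.10 · log₁₀(14.5)
= 57.10 · (1.1614) = 66.31 mV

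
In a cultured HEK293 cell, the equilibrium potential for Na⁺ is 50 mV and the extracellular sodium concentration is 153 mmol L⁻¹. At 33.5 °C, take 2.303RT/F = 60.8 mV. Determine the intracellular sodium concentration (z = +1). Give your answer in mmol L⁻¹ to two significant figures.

23 mmol L⁻¹

Nernst: E = (60.8/1) · log₁₀([out]/[in]), so log₁₀([out]/[in]) = 50.0 × 1 / 60.8 = 0.8224.
[out]/[in] = 10^(0.8224) = 6.643.
[in] = 153 / 6.643 = 23.03 mmol L⁻¹.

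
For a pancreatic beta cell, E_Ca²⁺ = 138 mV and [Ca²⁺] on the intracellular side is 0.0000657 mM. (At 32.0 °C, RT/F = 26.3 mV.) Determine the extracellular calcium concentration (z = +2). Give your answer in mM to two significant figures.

2.4 mM

Nernst: E = (26.3/2) · ln([out]/[in]), so ln([out]/[in]) = 138.0 × 2 / 26.3 = 10.4943.
[out]/[in] = e^(10.4943) = 3.611e+04.
[out] = 3.611e+04 × 0.0000657 = 2.372 mM.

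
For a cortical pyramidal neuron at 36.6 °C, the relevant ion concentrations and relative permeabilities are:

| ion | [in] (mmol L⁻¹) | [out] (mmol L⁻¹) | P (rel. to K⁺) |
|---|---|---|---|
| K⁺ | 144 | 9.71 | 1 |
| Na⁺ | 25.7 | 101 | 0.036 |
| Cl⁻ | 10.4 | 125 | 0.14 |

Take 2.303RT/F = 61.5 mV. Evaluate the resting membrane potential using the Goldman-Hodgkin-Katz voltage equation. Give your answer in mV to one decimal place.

Vm = 61.5 · log₁₀[(Σ P·[cation]ₒ + Σ P·[anion]ᵢ) / (Σ P·[cation]ᵢ + Σ P·[anion]ₒ)]
Numerator = 1×9.71 + 0.036×101 + 0.14×10.4 = 14.8
Denominator = 1×144 + 0.036×25.7 + 0.14×125 = 162.4
Vm = 61.5 · log₁₀(0.091131) = 61.5 × (-1.0403) = -63.98 mV

-64.0 mV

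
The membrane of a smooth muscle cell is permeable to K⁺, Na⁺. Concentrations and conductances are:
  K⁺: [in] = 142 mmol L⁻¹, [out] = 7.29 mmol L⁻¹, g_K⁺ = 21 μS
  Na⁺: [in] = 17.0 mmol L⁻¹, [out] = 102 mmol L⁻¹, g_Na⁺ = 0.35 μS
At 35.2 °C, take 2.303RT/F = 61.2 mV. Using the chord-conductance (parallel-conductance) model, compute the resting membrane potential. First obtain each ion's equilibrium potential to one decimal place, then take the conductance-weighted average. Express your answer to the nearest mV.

E_K⁺ = (61.2/1)·log₁₀(7.29/142) = -78.9 mV
E_Na⁺ = (61.2/1)·log₁₀(102/17.0) = 47.6 mV
Vm = (Σ gᵢEᵢ)/(Σ gᵢ) = (21·-78.9 + 0.35·47.6) / (21 + 0.35)
= -1640.24 / 21.35 = -76.83 mV

-77 mV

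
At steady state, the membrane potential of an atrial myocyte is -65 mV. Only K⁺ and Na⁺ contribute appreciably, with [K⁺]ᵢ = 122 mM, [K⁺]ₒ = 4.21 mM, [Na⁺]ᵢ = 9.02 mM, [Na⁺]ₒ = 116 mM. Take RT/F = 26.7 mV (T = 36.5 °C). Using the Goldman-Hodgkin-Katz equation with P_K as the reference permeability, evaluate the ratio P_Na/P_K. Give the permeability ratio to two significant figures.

0.056

Let α = P_Na/P_K. GHK: Vm = 26.7·ln[(Kₒ + α·Naₒ)/(Kᵢ + α·Naᵢ)].
e^(Vm/26.7) = e^(-65.0/26.7) = 0.087645
So 0.087645·(Kᵢ + α·Naᵢ) = Kₒ + α·Naₒ → α = (0.087645·122.0 − 4.21) / (116.0 − 0.087645·9.02)
α = (10.69 − 4.21) / (116.0 − 0.7906) = 6.483/115.2 = 0.05627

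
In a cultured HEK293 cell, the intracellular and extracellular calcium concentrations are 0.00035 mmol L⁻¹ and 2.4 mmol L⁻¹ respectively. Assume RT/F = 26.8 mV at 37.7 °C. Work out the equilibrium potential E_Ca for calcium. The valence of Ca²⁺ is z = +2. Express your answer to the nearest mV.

E = (26.8/z) · ln([Ca²⁺]_out/[Ca²⁺]_in) with z = +2.
= (26.8/2) · ln(2.4/0.00035) = 13.40 · ln(6857)
= 13.40 · (8.8330) = 118.36 mV

118 mV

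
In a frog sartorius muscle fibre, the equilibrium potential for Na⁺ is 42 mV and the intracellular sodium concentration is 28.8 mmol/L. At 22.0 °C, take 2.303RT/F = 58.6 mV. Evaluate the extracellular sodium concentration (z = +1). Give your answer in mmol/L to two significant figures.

150 mmol/L

Nernst: E = (58.6/1) · log₁₀([out]/[in]), so log₁₀([out]/[in]) = 42.0 × 1 / 58.6 = 0.7167.
[out]/[in] = 10^(0.7167) = 5.209.
[out] = 5.209 × 28.8 = 150 mmol/L.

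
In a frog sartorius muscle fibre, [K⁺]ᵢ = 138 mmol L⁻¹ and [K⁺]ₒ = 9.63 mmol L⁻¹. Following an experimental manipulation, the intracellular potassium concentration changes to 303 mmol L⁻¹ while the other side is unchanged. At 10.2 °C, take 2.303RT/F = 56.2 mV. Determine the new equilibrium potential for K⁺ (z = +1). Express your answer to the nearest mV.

After the shift: [K⁺]_out = 9.63, [K⁺]_in = 303 mmol L⁻¹.
E_new = (56.2/1)·log₁₀(9.63/303) = 56.20 · (-1.4978) = -84.18 mV

-84 mV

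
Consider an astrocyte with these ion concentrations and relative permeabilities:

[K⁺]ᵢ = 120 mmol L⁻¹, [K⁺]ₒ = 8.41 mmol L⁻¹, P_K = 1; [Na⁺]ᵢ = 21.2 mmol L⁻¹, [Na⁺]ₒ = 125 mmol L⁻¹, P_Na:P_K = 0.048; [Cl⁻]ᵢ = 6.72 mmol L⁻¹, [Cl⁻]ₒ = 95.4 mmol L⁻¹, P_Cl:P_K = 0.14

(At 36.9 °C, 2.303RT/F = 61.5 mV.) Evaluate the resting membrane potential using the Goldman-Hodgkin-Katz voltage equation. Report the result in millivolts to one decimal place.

Vm = 61.5 · log₁₀[(Σ P·[cation]ₒ + Σ P·[anion]ᵢ) / (Σ P·[cation]ᵢ + Σ P·[anion]ₒ)]
Numerator = 1×8.41 + 0.048×125 + 0.14×6.72 = 15.35
Denominator = 1×120 + 0.048×21.2 + 0.14×95.4 = 134.4
Vm = 61.5 · log₁₀(0.11424) = 61.5 × (-0.9422) = -57.94 mV

-57.9 mV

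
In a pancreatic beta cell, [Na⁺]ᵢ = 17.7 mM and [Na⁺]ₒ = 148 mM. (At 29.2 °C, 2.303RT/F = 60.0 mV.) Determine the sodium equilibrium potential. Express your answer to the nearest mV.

E = (60.0/z) · log₁₀([Na⁺]_out/[Na⁺]_in) with z = +1.
= (60.0/1) · log₁₀(148/17.7) = 60.00 · log₁₀(8.362)
= 60.00 · (0.9223) = 55.34 mV

55 mV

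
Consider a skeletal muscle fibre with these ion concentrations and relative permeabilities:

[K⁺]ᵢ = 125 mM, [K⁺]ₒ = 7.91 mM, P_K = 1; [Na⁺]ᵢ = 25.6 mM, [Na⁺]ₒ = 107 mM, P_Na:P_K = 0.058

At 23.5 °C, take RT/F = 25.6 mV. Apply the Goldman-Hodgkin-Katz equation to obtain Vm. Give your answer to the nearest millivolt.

-56 mV

Vm = 25.6 · ln[(Σ P·[cation]ₒ + Σ P·[anion]ᵢ) / (Σ P·[cation]ᵢ + Σ P·[anion]ₒ)]
Numerator = 1×7.91 + 0.058×107 = 14.12
Denominator = 1×125 + 0.058×25.6 = 126.5
Vm = 25.6 · ln(0.1116) = 25.6 × (-2.1928) = -56.14 mV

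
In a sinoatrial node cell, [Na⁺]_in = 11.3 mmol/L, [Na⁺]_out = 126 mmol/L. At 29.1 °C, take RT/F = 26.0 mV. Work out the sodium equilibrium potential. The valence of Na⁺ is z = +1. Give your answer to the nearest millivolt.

63 mV

E = (26.0/z) · ln([Na⁺]_out/[Na⁺]_in) with z = +1.
= (26.0/1) · ln(126/11.3) = 26.00 · ln(11.15)
= 26.00 · (2.4115) = 62.70 mV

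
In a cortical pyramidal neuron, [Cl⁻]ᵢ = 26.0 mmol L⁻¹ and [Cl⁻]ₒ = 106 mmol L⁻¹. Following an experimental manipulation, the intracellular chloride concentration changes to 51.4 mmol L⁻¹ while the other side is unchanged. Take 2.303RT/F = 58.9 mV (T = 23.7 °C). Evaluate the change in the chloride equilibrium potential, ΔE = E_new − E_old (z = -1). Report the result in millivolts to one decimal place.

E_old = (58.9/-1)·log₁₀(106/26.0) = -35.95 mV
E_new = (58.9/-1)·log₁₀(106/51.4) = -18.51 mV
ΔE = -18.51 − (-35.95) = 17.43 mV

17.4 mV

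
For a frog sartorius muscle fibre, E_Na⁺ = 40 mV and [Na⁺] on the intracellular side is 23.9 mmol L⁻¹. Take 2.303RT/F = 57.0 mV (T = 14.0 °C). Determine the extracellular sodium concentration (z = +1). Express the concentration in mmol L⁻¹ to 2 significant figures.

120 mmol L⁻¹

Nernst: E = (57.0/1) · log₁₀([out]/[in]), so log₁₀([out]/[in]) = 40.0 × 1 / 57.0 = 0.7018.
[out]/[in] = 10^(0.7018) = 5.032.
[out] = 5.032 × 23.9 = 120.3 mmol L⁻¹.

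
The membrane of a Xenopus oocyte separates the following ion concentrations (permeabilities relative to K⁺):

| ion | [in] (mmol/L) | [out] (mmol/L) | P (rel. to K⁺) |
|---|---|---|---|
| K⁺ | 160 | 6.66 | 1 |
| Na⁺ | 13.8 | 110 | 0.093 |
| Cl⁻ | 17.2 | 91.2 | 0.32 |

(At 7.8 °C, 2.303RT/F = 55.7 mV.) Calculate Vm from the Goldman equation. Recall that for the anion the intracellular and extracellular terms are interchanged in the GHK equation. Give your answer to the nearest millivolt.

Vm = 55.7 · log₁₀[(Σ P·[cation]ₒ + Σ P·[anion]ᵢ) / (Σ P·[cation]ᵢ + Σ P·[anion]ₒ)]
Numerator = 1×6.66 + 0.093×110 + 0.32×17.2 = 22.39
Denominator = 1×160 + 0.093×13.8 + 0.32×91.2 = 190.5
Vm = 55.7 · log₁₀(0.11757) = 55.7 × (-0.9297) = -51.78 mV

-52 mV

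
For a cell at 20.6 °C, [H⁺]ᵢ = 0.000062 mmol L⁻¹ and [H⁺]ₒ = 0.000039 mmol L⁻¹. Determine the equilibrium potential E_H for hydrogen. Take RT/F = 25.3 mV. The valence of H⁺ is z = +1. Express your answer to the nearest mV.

E = (25.3/z) · ln([H⁺]_out/[H⁺]_in) with z = +1.
= (25.3/1) · ln(0.000039/0.000062) = 25.30 · ln(0.629)
= 25.30 · (-0.4636) = -11.73 mV

-12 mV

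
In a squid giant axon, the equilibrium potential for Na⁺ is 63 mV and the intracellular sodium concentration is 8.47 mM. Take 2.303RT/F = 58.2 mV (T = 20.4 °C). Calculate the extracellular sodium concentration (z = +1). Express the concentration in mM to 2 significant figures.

100 mM

Nernst: E = (58.2/1) · log₁₀([out]/[in]), so log₁₀([out]/[in]) = 63.0 × 1 / 58.2 = 1.0825.
[out]/[in] = 10^(1.0825) = 12.09.
[out] = 12.09 × 8.47 = 102.4 mM.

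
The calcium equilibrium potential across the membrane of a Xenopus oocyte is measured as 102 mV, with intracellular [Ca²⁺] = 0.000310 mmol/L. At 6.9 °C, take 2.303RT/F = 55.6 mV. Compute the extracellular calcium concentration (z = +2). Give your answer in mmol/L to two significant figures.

Nernst: E = (55.6/2) · log₁₀([out]/[in]), so log₁₀([out]/[in]) = 102.0 × 2 / 55.6 = 3.6691.
[out]/[in] = 10^(3.6691) = 4667.
[out] = 4667 × 0.000310 = 1.447 mmol/L.

1.4 mmol/L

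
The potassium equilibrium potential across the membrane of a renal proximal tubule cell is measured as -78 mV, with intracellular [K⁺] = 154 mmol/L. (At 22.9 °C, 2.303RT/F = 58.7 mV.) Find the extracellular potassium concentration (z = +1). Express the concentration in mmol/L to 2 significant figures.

7.2 mmol/L

Nernst: E = (58.7/1) · log₁₀([out]/[in]), so log₁₀([out]/[in]) = -78.0 × 1 / 58.7 = -1.3288.
[out]/[in] = 10^(-1.3288) = 0.0469.
[out] = 0.0469 × 154 = 7.223 mmol/L.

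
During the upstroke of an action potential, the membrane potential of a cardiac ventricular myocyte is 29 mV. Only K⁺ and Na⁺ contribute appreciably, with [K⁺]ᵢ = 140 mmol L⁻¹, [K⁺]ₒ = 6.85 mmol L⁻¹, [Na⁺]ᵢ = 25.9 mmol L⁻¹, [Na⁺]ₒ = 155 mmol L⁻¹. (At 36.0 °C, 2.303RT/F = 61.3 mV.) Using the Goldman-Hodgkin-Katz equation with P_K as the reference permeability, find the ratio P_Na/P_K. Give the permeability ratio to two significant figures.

5.2

Let α = P_Na/P_K. GHK: Vm = 61.3·log₁₀[(Kₒ + α·Naₒ)/(Kᵢ + α·Naᵢ)].
10^(Vm/61.3) = 10^(29.0/61.3) = 2.9722
So 2.9722·(Kᵢ + α·Naᵢ) = Kₒ + α·Naₒ → α = (2.9722·140.0 − 6.85) / (155.0 − 2.9722·25.9)
α = (416.1 − 6.85) / (155.0 − 76.98) = 409.3/78.02 = 5.246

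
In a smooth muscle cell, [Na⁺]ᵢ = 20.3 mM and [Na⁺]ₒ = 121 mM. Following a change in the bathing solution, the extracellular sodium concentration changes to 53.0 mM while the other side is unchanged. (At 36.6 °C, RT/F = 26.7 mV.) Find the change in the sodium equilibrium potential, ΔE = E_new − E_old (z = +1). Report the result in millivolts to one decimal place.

-22.0 mV

E_old = (26.7/1)·ln(121/20.3) = 47.66 mV
E_new = (26.7/1)·ln(53.0/20.3) = 25.62 mV
ΔE = 25.62 − (47.66) = -22.04 mV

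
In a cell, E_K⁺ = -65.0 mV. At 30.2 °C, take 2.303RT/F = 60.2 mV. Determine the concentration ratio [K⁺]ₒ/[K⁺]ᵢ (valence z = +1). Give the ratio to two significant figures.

0.083

log₁₀([out]/[in]) = E·z/(60.2) = -65.0 × 1 / 60.2 = -1.0797
[out]/[in] = 10^(-1.0797) = 0.08323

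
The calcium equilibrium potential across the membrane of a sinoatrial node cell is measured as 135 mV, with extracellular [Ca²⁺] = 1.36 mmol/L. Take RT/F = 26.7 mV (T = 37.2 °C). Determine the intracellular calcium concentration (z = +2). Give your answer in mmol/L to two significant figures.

Nernst: E = (26.7/2) · ln([out]/[in]), so ln([out]/[in]) = 135.0 × 2 / 26.7 = 10.1124.
[out]/[in] = e^(10.1124) = 2.465e+04.
[in] = 1.36 / 2.465e+04 = 5.518e-05 mmol/L.

0.000055 mmol/L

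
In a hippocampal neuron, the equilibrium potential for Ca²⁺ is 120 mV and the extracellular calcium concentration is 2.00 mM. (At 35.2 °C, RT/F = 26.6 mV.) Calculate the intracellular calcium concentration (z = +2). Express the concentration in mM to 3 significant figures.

Nernst: E = (26.6/2) · ln([out]/[in]), so ln([out]/[in]) = 120.0 × 2 / 26.6 = 9.0226.
[out]/[in] = e^(9.0226) = 8288.
[in] = 2.00 / 8288 = 0.0002413 mM.

0.000241 mM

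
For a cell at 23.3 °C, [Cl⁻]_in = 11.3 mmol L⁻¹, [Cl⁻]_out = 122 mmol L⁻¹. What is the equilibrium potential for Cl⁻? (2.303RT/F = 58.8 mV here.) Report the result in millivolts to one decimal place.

E = (58.8/z) · log₁₀([Cl⁻]_out/[Cl⁻]_in) with z = -1.
For an anion, dividing by z = -1 reverses the sign.
= (58.8/-1) · log₁₀(122/11.3) = -58.80 · log₁₀(10.8)
= -58.80 · (1.0333) = -60.76 mV

-60.8 mV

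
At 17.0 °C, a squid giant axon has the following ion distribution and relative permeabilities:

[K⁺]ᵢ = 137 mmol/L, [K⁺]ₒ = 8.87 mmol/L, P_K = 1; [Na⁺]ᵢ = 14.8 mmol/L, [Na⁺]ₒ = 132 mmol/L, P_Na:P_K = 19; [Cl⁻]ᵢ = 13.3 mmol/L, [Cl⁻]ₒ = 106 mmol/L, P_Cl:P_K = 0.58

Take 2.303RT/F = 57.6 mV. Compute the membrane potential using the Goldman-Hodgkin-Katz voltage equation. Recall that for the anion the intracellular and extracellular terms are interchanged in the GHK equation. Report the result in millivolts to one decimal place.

41.5 mV

Vm = 57.6 · log₁₀[(Σ P·[cation]ₒ + Σ P·[anion]ᵢ) / (Σ P·[cation]ᵢ + Σ P·[anion]ₒ)]
Numerator = 1×8.87 + 19×132 + 0.58×13.3 = 2525
Denominator = 1×137 + 19×14.8 + 0.58×106 = 479.7
Vm = 57.6 · log₁₀(5.2631) = 57.6 × (0.7212) = 41.54 mV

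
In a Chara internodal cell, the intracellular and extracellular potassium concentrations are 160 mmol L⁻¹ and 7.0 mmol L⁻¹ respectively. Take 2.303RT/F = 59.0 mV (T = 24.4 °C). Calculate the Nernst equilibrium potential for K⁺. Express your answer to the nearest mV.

-80 mV

E = (59.0/z) · log₁₀([K⁺]_out/[K⁺]_in) with z = +1.
= (59.0/1) · log₁₀(7.0/160) = 59.00 · log₁₀(0.04375)
= 59.00 · (-1.3590) = -80.18 mV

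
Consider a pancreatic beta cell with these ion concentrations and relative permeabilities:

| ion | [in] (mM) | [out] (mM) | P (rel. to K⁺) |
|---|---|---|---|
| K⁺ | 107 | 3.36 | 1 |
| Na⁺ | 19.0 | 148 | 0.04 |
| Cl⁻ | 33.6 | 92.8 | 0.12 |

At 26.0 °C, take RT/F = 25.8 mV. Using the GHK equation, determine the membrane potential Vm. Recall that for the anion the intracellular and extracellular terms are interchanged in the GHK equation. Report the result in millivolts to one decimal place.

-56.5 mV

Vm = 25.8 · ln[(Σ P·[cation]ₒ + Σ P·[anion]ᵢ) / (Σ P·[cation]ᵢ + Σ P·[anion]ₒ)]
Numerator = 1×3.36 + 0.04×148 + 0.12×33.6 = 13.31
Denominator = 1×107 + 0.04×19.0 + 0.12×92.8 = 118.9
Vm = 25.8 · ln(0.11196) = 25.8 × (-2.1896) = -56.49 mV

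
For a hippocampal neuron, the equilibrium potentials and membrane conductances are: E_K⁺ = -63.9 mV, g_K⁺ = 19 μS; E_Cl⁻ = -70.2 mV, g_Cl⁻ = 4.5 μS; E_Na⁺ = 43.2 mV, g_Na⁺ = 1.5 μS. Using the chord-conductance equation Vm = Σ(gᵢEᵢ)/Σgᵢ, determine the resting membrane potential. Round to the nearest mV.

-59 mV

Σ gᵢEᵢ = 19·(-63.9) + 4.5·(-70.2) + 1.5·(43.2) = -1465.20
Σ gᵢ = 19 + 4.5 + 1.5 = 25
Vm = -1465.20 / 25 = -58.61 mV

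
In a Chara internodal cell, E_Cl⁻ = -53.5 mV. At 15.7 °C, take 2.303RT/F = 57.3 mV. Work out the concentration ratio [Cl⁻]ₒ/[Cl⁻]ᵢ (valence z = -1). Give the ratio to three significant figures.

log₁₀([out]/[in]) = E·z/(57.3) = -53.5 × -1 / 57.3 = 0.9337
[out]/[in] = 10^(0.9337) = 8.584

8.58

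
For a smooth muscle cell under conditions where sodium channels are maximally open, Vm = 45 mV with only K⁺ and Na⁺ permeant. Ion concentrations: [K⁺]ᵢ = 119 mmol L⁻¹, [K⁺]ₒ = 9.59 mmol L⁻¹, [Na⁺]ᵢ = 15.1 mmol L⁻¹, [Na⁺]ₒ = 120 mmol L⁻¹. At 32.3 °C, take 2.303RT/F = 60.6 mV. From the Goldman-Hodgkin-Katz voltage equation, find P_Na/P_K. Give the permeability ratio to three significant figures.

17.7

Let α = P_Na/P_K. GHK: Vm = 60.6·log₁₀[(Kₒ + α·Naₒ)/(Kᵢ + α·Naᵢ)].
10^(Vm/60.6) = 10^(45.0/60.6) = 5.5281
So 5.5281·(Kᵢ + α·Naᵢ) = Kₒ + α·Naₒ → α = (5.5281·119.0 − 9.59) / (120.0 − 5.5281·15.1)
α = (657.8 − 9.59) / (120.0 − 83.47) = 648.3/36.53 = 17.75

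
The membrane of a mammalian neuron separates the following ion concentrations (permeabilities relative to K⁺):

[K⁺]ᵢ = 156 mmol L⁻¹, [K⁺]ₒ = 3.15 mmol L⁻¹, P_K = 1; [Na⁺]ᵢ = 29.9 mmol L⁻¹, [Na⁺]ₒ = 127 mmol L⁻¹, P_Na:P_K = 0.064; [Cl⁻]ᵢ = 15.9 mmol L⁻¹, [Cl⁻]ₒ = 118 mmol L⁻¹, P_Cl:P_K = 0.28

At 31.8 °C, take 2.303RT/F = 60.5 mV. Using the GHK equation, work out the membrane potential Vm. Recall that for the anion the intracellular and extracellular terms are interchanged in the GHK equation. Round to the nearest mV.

-66 mV

Vm = 60.5 · log₁₀[(Σ P·[cation]ₒ + Σ P·[anion]ᵢ) / (Σ P·[cation]ᵢ + Σ P·[anion]ₒ)]
Numerator = 1×3.15 + 0.064×127 + 0.28×15.9 = 15.73
Denominator = 1×156 + 0.064×29.9 + 0.28×118 = 191
Vm = 60.5 · log₁₀(0.082376) = 60.5 × (-1.0842) = -65.59 mV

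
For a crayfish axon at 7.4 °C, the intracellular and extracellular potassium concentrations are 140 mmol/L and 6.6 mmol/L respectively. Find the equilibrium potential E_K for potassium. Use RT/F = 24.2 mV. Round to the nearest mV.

E = (24.2/z) · ln([K⁺]_out/[K⁺]_in) with z = +1.
= (24.2/1) · ln(6.6/140) = 24.20 · ln(0.04714)
= 24.20 · (-3.0546) = -73.92 mV

-74 mV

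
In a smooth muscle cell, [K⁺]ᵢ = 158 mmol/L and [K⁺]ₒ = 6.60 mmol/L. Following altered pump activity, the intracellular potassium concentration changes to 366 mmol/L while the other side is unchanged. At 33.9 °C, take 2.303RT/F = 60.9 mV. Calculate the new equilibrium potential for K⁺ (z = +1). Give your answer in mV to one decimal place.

-106.2 mV

After the shift: [K⁺]_out = 6.60, [K⁺]_in = 366 mmol/L.
E_new = (60.9/1)·log₁₀(6.60/366) = 60.90 · (-1.7439) = -106.21 mV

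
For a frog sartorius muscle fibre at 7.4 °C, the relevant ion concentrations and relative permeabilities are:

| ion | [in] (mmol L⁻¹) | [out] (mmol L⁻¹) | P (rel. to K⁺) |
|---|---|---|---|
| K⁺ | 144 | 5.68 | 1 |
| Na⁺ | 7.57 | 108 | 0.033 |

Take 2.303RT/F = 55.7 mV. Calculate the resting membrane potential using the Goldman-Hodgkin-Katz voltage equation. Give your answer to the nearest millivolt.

Vm = 55.7 · log₁₀[(Σ P·[cation]ₒ + Σ P·[anion]ᵢ) / (Σ P·[cation]ᵢ + Σ P·[anion]ₒ)]
Numerator = 1×5.68 + 0.033×108 = 9.244
Denominator = 1×144 + 0.033×7.57 = 144.2
Vm = 55.7 · log₁₀(0.064083) = 55.7 × (-1.1933) = -66.46 mV

-66 mV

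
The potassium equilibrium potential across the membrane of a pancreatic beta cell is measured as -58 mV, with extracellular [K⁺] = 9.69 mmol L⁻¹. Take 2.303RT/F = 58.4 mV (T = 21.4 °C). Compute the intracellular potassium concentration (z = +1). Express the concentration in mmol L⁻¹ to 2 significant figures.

Nernst: E = (58.4/1) · log₁₀([out]/[in]), so log₁₀([out]/[in]) = -58.0 × 1 / 58.4 = -0.9932.
[out]/[in] = 10^(-0.9932) = 0.1016.
[in] = 9.69 / 0.1016 = 95.38 mmol L⁻¹.

95 mmol L⁻¹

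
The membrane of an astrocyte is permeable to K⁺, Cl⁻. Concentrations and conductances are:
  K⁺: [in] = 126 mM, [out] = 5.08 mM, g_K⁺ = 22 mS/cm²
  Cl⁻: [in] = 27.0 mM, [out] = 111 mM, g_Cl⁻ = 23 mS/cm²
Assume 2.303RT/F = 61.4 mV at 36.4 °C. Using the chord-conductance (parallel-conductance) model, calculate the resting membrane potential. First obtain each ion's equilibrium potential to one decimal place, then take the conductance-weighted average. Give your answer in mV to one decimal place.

-61.1 mV

E_K⁺ = (61.4/1)·log₁₀(5.08/126) = -85.6 mV
E_Cl⁻ = (61.4/-1)·log₁₀(111/27.0) = -37.7 mV
Vm = (Σ gᵢEᵢ)/(Σ gᵢ) = (22·-85.6 + 23·-37.7) / (22 + 23)
= -2750.30 / 45 = -61.12 mV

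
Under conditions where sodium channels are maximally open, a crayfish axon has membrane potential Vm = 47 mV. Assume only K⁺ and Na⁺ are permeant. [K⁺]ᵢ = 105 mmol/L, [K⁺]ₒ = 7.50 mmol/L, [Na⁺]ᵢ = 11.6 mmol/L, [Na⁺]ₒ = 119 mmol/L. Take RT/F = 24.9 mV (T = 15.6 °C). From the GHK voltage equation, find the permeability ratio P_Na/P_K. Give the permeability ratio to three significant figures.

16.2

Let α = P_Na/P_K. GHK: Vm = 24.9·ln[(Kₒ + α·Naₒ)/(Kᵢ + α·Naᵢ)].
e^(Vm/24.9) = e^(47.0/24.9) = 6.6032
So 6.6032·(Kᵢ + α·Naᵢ) = Kₒ + α·Naₒ → α = (6.6032·105.0 − 7.5) / (119.0 − 6.6032·11.6)
α = (693.3 − 7.5) / (119.0 − 76.6) = 685.8/42.4 = 16.17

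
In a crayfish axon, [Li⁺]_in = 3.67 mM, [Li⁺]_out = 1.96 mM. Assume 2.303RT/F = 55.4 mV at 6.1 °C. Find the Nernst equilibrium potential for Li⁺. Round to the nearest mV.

E = (55.4/z) · log₁₀([Li⁺]_out/[Li⁺]_in) with z = +1.
= (55.4/1) · log₁₀(1.96/3.67) = 55.40 · log₁₀(0.5341)
= 55.40 · (-0.2724) = -15.09 mV

-15 mV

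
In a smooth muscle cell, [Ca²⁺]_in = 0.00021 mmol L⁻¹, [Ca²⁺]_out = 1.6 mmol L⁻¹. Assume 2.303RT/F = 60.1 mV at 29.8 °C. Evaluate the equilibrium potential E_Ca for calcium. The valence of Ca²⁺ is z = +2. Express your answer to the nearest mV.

E = (60.1/z) · log₁₀([Ca²⁺]_out/[Ca²⁺]_in) with z = +2.
= (60.1/2) · log₁₀(1.6/0.00021) = 30.05 · log₁₀(7619)
= 30.05 · (3.8819) = 116.65 mV

117 mV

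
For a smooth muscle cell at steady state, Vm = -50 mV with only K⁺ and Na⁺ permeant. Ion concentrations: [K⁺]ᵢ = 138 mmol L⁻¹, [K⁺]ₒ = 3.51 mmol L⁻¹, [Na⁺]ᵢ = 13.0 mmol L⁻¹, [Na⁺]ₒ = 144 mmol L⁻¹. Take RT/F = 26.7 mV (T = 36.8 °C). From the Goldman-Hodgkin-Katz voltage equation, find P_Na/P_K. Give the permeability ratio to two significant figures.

Let α = P_Na/P_K. GHK: Vm = 26.7·ln[(Kₒ + α·Naₒ)/(Kᵢ + α·Naᵢ)].
e^(Vm/26.7) = e^(-50.0/26.7) = 0.15371
So 0.15371·(Kᵢ + α·Naᵢ) = Kₒ + α·Naₒ → α = (0.15371·138.0 − 3.51) / (144.0 − 0.15371·13.0)
α = (21.21 − 3.51) / (144.0 − 1.998) = 17.7/142 = 0.1247

0.12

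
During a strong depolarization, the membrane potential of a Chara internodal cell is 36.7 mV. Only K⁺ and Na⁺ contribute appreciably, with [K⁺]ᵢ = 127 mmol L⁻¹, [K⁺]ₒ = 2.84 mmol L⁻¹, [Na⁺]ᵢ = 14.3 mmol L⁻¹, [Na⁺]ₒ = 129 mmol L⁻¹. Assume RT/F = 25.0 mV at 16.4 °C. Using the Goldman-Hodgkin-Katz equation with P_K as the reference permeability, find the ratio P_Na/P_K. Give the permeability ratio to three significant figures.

Let α = P_Na/P_K. GHK: Vm = 25.0·ln[(Kₒ + α·Naₒ)/(Kᵢ + α·Naᵢ)].
e^(Vm/25.0) = e^(36.7/25.0) = 4.3405
So 4.3405·(Kᵢ + α·Naᵢ) = Kₒ + α·Naₒ → α = (4.3405·127.0 − 2.84) / (129.0 − 4.3405·14.3)
α = (551.2 − 2.84) / (129.0 − 62.07) = 548.4/66.93 = 8.194

8.19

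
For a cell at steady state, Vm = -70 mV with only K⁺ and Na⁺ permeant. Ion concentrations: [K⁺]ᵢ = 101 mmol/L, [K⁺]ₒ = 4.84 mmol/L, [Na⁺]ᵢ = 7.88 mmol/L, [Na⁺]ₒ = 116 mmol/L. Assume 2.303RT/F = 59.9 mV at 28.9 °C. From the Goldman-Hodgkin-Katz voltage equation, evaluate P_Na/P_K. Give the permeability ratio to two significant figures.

0.017

Let α = P_Na/P_K. GHK: Vm = 59.9·log₁₀[(Kₒ + α·Naₒ)/(Kᵢ + α·Naᵢ)].
10^(Vm/59.9) = 10^(-70.0/59.9) = 0.067824
So 0.067824·(Kᵢ + α·Naᵢ) = Kₒ + α·Naₒ → α = (0.067824·101.0 − 4.84) / (116.0 − 0.067824·7.88)
α = (6.85 − 4.84) / (116.0 − 0.5345) = 2.01/115.5 = 0.01741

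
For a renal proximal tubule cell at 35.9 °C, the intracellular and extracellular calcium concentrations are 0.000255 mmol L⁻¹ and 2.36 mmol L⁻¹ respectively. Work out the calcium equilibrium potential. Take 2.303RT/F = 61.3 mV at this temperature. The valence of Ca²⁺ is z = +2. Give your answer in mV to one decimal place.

121.6 mV

E = (61.3/z) · log₁₀([Ca²⁺]_out/[Ca²⁺]_in) with z = +2.
= (61.3/2) · log₁₀(2.36/0.000255) = 30.65 · log₁₀(9255)
= 30.65 · (3.9664) = 121.57 mV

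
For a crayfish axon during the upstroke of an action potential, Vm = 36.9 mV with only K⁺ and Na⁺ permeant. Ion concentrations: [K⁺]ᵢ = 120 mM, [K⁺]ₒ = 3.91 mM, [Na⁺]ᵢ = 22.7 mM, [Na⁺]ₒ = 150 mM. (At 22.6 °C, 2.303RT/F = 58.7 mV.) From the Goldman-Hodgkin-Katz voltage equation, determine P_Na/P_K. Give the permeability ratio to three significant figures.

9.47

Let α = P_Na/P_K. GHK: Vm = 58.7·log₁₀[(Kₒ + α·Naₒ)/(Kᵢ + α·Naᵢ)].
10^(Vm/58.7) = 10^(36.9/58.7) = 4.2523
So 4.2523·(Kᵢ + α·Naᵢ) = Kₒ + α·Naₒ → α = (4.2523·120.0 − 3.91) / (150.0 − 4.2523·22.7)
α = (510.3 − 3.91) / (150.0 − 96.53) = 506.4/53.47 = 9.469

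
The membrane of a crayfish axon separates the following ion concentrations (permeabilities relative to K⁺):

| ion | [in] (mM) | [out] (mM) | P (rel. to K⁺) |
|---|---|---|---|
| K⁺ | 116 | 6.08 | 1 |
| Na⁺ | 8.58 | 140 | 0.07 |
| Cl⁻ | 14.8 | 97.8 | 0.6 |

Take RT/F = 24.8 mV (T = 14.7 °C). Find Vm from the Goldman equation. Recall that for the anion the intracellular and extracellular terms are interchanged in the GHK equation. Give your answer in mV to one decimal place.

-48.5 mV

Vm = 24.8 · ln[(Σ P·[cation]ₒ + Σ P·[anion]ᵢ) / (Σ P·[cation]ᵢ + Σ P·[anion]ₒ)]
Numerator = 1×6.08 + 0.07×140 + 0.6×14.8 = 24.76
Denominator = 1×116 + 0.07×8.58 + 0.6×97.8 = 175.3
Vm = 24.8 · ln(0.14126) = 24.8 × (-1.9572) = -48.54 mV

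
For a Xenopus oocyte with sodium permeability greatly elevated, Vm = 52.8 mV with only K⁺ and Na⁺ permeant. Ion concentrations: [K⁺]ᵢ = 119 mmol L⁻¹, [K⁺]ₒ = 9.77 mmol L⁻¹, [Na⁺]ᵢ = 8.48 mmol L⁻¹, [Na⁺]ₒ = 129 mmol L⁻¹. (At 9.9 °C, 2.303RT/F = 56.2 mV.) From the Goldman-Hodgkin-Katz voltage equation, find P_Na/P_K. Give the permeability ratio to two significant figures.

19

Let α = P_Na/P_K. GHK: Vm = 56.2·log₁₀[(Kₒ + α·Naₒ)/(Kᵢ + α·Naᵢ)].
10^(Vm/56.2) = 10^(52.8/56.2) = 8.6996
So 8.6996·(Kᵢ + α·Naᵢ) = Kₒ + α·Naₒ → α = (8.6996·119.0 − 9.77) / (129.0 − 8.6996·8.48)
α = (1035 − 9.77) / (129.0 − 73.77) = 1025/55.23 = 18.57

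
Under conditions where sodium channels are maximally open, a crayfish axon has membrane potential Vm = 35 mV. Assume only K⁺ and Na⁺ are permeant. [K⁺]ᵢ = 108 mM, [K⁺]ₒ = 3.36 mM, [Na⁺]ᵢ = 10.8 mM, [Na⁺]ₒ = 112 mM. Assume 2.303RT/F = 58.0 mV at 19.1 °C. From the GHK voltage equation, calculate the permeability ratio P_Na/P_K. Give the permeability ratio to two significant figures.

Let α = P_Na/P_K. GHK: Vm = 58.0·log₁₀[(Kₒ + α·Naₒ)/(Kᵢ + α·Naᵢ)].
10^(Vm/58.0) = 10^(35.0/58.0) = 4.0128
So 4.0128·(Kᵢ + α·Naᵢ) = Kₒ + α·Naₒ → α = (4.0128·108.0 − 3.36) / (112.0 − 4.0128·10.8)
α = (433.4 − 3.36) / (112.0 − 43.34) = 430/68.66 = 6.263

6.3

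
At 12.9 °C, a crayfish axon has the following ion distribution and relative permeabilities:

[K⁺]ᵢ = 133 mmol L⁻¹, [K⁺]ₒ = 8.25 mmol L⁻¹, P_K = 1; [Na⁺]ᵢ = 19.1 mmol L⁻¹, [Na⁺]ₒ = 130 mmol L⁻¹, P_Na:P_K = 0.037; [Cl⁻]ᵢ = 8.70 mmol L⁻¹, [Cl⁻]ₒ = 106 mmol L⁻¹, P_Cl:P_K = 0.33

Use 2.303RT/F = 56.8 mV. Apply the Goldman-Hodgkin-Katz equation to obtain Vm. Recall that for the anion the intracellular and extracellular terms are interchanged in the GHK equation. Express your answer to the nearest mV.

-58 mV

Vm = 56.8 · log₁₀[(Σ P·[cation]ₒ + Σ P·[anion]ᵢ) / (Σ P·[cation]ᵢ + Σ P·[anion]ₒ)]
Numerator = 1×8.25 + 0.037×130 + 0.33×8.70 = 15.93
Denominator = 1×133 + 0.037×19.1 + 0.33×106 = 168.7
Vm = 56.8 · log₁₀(0.094441) = 56.8 × (-1.0248) = -58.21 mV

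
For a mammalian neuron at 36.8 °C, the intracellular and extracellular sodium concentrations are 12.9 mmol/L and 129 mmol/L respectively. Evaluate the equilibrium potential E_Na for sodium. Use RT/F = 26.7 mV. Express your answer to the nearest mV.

61 mV

E = (26.7/z) · ln([Na⁺]_out/[Na⁺]_in) with z = +1.
= (26.7/1) · ln(129/12.9) = 26.70 · ln(10)
= 26.70 · (2.3026) = 61.48 mV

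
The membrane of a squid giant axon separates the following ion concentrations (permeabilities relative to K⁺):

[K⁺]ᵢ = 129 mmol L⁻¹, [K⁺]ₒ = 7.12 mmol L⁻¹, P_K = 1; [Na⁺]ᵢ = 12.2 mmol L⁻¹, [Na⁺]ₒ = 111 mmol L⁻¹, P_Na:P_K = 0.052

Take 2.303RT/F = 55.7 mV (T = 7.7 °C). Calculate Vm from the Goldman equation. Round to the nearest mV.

Vm = 55.7 · log₁₀[(Σ P·[cation]ₒ + Σ P·[anion]ᵢ) / (Σ P·[cation]ᵢ + Σ P·[anion]ₒ)]
Numerator = 1×7.12 + 0.052×111 = 12.89
Denominator = 1×129 + 0.052×12.2 = 129.6
Vm = 55.7 · log₁₀(0.099449) = 55.7 × (-1.0024) = -55.83 mV

-56 mV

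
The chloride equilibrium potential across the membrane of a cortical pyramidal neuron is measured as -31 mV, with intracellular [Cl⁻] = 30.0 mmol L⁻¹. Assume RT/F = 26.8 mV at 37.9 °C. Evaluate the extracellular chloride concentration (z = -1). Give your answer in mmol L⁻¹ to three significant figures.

Nernst: E = (26.8/-1) · ln([out]/[in]), so ln([out]/[in]) = -31.0 × -1 / 26.8 = 1.1567.
[out]/[in] = e^(1.1567) = 3.179.
[out] = 3.179 × 30.0 = 95.38 mmol L⁻¹.

95.4 mmol L⁻¹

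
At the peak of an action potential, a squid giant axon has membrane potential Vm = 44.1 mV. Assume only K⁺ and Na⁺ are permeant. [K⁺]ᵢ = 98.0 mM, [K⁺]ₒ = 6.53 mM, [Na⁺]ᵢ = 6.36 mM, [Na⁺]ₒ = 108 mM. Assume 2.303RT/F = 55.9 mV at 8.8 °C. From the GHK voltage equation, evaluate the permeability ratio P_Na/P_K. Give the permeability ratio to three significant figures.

Let α = P_Na/P_K. GHK: Vm = 55.9·log₁₀[(Kₒ + α·Naₒ)/(Kᵢ + α·Naᵢ)].
10^(Vm/55.9) = 10^(44.1/55.9) = 6.1505
So 6.1505·(Kᵢ + α·Naᵢ) = Kₒ + α·Naₒ → α = (6.1505·98.0 − 6.53) / (108.0 − 6.1505·6.36)
α = (602.7 − 6.53) / (108.0 − 39.12) = 596.2/68.88 = 8.656

8.66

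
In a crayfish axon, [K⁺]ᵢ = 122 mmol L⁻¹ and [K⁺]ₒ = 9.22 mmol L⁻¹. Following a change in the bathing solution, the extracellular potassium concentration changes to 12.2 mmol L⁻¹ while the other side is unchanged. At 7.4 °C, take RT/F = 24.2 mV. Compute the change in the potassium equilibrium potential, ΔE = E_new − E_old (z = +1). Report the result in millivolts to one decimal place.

E_old = (24.2/1)·ln(9.22/122) = -62.50 mV
E_new = (24.2/1)·ln(12.2/122) = -55.72 mV
ΔE = -55.72 − (-62.50) = 6.78 mV

6.8 mV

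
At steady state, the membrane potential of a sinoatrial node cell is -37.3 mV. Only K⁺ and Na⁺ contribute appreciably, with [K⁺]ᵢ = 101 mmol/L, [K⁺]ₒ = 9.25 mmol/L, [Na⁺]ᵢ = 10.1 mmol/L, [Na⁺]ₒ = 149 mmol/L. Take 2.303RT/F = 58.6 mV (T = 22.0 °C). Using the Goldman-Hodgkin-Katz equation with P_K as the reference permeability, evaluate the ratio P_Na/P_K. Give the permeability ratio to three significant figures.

0.0960

Let α = P_Na/P_K. GHK: Vm = 58.6·log₁₀[(Kₒ + α·Naₒ)/(Kᵢ + α·Naᵢ)].
10^(Vm/58.6) = 10^(-37.3/58.6) = 0.23093
So 0.23093·(Kᵢ + α·Naᵢ) = Kₒ + α·Naₒ → α = (0.23093·101.0 − 9.25) / (149.0 − 0.23093·10.1)
α = (23.32 − 9.25) / (149.0 − 2.332) = 14.07/146.7 = 0.09596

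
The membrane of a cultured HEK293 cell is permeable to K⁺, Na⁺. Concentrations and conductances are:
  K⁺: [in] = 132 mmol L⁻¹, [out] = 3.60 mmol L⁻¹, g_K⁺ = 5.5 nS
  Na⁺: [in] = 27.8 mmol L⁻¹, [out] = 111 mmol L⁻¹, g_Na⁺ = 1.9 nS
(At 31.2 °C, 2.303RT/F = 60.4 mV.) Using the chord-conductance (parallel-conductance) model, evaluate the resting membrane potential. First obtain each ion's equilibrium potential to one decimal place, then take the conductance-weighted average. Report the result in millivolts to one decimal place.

E_K⁺ = (60.4/1)·log₁₀(3.60/132) = -94.5 mV
E_Na⁺ = (60.4/1)·log₁₀(111/27.8) = 36.3 mV
Vm = (Σ gᵢEᵢ)/(Σ gᵢ) = (5.5·-94.5 + 1.9·36.3) / (5.5 + 1.9)
= -450.78 / 7.4 = -60.92 mV

-60.9 mV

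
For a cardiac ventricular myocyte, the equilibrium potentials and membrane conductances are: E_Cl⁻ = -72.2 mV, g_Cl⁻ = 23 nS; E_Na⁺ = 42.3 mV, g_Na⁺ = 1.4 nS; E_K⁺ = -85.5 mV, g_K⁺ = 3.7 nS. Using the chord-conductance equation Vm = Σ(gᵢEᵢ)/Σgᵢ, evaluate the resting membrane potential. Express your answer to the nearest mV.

Σ gᵢEᵢ = 23·(-72.2) + 1.4·(42.3) + 3.7·(-85.5) = -1917.73
Σ gᵢ = 23 + 1.4 + 3.7 = 28.1
Vm = -1917.73 / 28.1 = -68.25 mV

-68 mV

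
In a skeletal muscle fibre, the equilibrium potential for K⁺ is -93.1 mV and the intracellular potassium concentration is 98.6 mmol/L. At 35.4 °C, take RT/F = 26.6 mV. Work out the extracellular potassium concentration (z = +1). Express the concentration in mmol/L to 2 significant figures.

Nernst: E = (26.6/1) · ln([out]/[in]), so ln([out]/[in]) = -93.1 × 1 / 26.6 = -3.5000.
[out]/[in] = e^(-3.5000) = 0.0302.
[out] = 0.0302 × 98.6 = 2.977 mmol/L.

3.0 mmol/L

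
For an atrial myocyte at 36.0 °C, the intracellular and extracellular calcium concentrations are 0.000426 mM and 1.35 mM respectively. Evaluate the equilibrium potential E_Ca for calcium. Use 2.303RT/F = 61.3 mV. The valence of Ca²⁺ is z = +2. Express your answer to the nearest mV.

E = (61.3/z) · log₁₀([Ca²⁺]_out/[Ca²⁺]_in) with z = +2.
= (61.3/2) · log₁₀(1.35/0.000426) = 30.65 · log₁₀(3169)
= 30.65 · (3.5009) = 107.30 mV

107 mV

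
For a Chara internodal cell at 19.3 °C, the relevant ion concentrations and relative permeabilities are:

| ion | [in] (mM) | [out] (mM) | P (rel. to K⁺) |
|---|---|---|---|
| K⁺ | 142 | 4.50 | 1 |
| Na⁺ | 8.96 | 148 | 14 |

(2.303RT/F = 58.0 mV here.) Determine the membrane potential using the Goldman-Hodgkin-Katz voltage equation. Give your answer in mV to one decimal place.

51.6 mV

Vm = 58.0 · log₁₀[(Σ P·[cation]ₒ + Σ P·[anion]ᵢ) / (Σ P·[cation]ᵢ + Σ P·[anion]ₒ)]
Numerator = 1×4.50 + 14×148 = 2076
Denominator = 1×142 + 14×8.96 = 267.4
Vm = 58.0 · log₁₀(7.7644) = 58.0 × (0.8901) = 51.63 mV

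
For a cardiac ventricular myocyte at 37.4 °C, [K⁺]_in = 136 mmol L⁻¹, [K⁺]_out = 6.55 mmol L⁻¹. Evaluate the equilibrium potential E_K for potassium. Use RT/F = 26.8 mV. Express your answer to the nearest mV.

-81 mV

E = (26.8/z) · ln([K⁺]_out/[K⁺]_in) with z = +1.
= (26.8/1) · ln(6.55/136) = 26.80 · ln(0.04816)
= 26.80 · (-3.0332) = -81.29 mV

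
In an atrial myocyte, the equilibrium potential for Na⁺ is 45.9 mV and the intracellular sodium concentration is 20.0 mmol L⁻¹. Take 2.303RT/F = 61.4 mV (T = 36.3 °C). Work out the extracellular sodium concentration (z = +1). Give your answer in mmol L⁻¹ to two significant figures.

110 mmol L⁻¹

Nernst: E = (61.4/1) · log₁₀([out]/[in]), so log₁₀([out]/[in]) = 45.9 × 1 / 61.4 = 0.7476.
[out]/[in] = 10^(0.7476) = 5.592.
[out] = 5.592 × 20.0 = 111.8 mmol L⁻¹.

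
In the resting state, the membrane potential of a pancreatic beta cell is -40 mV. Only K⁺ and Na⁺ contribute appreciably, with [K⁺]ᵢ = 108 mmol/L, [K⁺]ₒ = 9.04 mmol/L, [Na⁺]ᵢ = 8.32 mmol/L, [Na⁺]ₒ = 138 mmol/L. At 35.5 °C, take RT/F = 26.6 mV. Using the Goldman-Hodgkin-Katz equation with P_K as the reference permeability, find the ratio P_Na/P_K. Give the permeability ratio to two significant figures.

0.11

Let α = P_Na/P_K. GHK: Vm = 26.6·ln[(Kₒ + α·Naₒ)/(Kᵢ + α·Naᵢ)].
e^(Vm/26.6) = e^(-40.0/26.6) = 0.22229
So 0.22229·(Kᵢ + α·Naᵢ) = Kₒ + α·Naₒ → α = (0.22229·108.0 − 9.04) / (138.0 − 0.22229·8.32)
α = (24.01 − 9.04) / (138.0 − 1.849) = 14.97/136.2 = 0.1099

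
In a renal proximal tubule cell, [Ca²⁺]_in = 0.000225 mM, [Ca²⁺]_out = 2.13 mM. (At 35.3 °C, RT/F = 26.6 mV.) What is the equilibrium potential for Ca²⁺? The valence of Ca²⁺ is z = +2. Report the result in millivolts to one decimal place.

121.8 mV

E = (26.6/z) · ln([Ca²⁺]_out/[Ca²⁺]_in) with z = +2.
= (26.6/2) · ln(2.13/0.000225) = 13.30 · ln(9467)
= 13.30 · (9.1555) = 121.77 mV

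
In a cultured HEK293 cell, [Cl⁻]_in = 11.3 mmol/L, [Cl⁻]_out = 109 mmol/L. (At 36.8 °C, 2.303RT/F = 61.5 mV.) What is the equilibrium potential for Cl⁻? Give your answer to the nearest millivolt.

-61 mV

E = (61.5/z) · log₁₀([Cl⁻]_out/[Cl⁻]_in) with z = -1.
For an anion, dividing by z = -1 reverses the sign.
= (61.5/-1) · log₁₀(109/11.3) = -61.50 · log₁₀(9.646)
= -61.50 · (0.9843) = -60.54 mV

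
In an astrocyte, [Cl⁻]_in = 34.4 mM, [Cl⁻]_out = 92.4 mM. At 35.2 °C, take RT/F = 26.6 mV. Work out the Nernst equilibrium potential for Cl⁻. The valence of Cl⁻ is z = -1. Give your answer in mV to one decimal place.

E = (26.6/z) · ln([Cl⁻]_out/[Cl⁻]_in) with z = -1.
For an anion, dividing by z = -1 reverses the sign.
= (26.6/-1) · ln(92.4/34.4) = -26.60 · ln(2.686)
= -26.60 · (0.9881) = -26.28 mV

-26.3 mV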